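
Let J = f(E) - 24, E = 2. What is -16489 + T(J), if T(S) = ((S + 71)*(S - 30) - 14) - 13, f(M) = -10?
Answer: -18884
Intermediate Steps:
J = -34 (J = -10 - 24 = -34)
T(S) = -27 + (-30 + S)*(71 + S) (T(S) = ((71 + S)*(-30 + S) - 14) - 13 = ((-30 + S)*(71 + S) - 14) - 13 = (-14 + (-30 + S)*(71 + S)) - 13 = -27 + (-30 + S)*(71 + S))
-16489 + T(J) = -16489 + (-2157 + (-34)**2 + 41*(-34)) = -16489 + (-2157 + 1156 - 1394) = -16489 - 2395 = -18884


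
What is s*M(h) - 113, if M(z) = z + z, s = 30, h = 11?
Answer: 547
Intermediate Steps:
M(z) = 2*z
s*M(h) - 113 = 30*(2*11) - 113 = 30*22 - 113 = 660 - 113 = 547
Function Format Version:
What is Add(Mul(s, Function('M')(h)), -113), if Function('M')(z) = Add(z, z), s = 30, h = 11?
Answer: 547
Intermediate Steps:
Function('M')(z) = Mul(2, z)
Add(Mul(s, Function('M')(h)), -113) = Add(Mul(30, Mul(2, 11)), -113) = Add(Mul(30, 22), -113) = Add(660, -113) = 547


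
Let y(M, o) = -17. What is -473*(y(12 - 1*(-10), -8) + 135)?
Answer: -55814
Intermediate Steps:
-473*(y(12 - 1*(-10), -8) + 135) = -473*(-17 + 135) = -473*118 = -55814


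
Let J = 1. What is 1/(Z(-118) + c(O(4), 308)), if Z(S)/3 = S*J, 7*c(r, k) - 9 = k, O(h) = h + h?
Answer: -7/2161 ≈ -0.0032392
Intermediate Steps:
O(h) = 2*h
c(r, k) = 9/7 + k/7
Z(S) = 3*S (Z(S) = 3*(S*1) = 3*S)
1/(Z(-118) + c(O(4), 308)) = 1/(3*(-118) + (9/7 + (⅐)*308)) = 1/(-354 + (9/7 + 44)) = 1/(-354 + 317/7) = 1/(-2161/7) = -7/2161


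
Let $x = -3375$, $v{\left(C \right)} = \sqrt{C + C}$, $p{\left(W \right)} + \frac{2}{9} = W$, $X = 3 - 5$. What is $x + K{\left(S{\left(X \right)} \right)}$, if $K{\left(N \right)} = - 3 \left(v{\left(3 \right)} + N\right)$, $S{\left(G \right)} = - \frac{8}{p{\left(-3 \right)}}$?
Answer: $- \frac{98091}{29} - 3 \sqrt{6} \approx -3389.8$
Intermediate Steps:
$X = -2$ ($X = 3 - 5 = -2$)
$p{\left(W \right)} = - \frac{2}{9} + W$
$S{\left(G \right)} = \frac{72}{29}$ ($S{\left(G \right)} = - \frac{8}{- \frac{2}{9} - 3} = - \frac{8}{- \frac{29}{9}} = \left(-8\right) \left(- \frac{9}{29}\right) = \frac{72}{29}$)
$v{\left(C \right)} = \sqrt{2} \sqrt{C}$ ($v{\left(C \right)} = \sqrt{2 C} = \sqrt{2} \sqrt{C}$)
$K{\left(N \right)} = - 3 N - 3 \sqrt{6}$ ($K{\left(N \right)} = - 3 \left(\sqrt{2} \sqrt{3} + N\right) = - 3 \left(\sqrt{6} + N\right) = - 3 \left(N + \sqrt{6}\right) = - 3 N - 3 \sqrt{6}$)
$x + K{\left(S{\left(X \right)} \right)} = -3375 - \left(\frac{216}{29} + 3 \sqrt{6}\right) = - \frac{98091}{29} - 3 \sqrt{6}$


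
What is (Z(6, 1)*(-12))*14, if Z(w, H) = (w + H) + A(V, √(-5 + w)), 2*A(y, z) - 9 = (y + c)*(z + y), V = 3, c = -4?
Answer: -1596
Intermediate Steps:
A(y, z) = 9/2 + (-4 + y)*(y + z)/2 (A(y, z) = 9/2 + ((y - 4)*(z + y))/2 = 9/2 + ((-4 + y)*(y + z))/2 = 9/2 + (-4 + y)*(y + z)/2)
Z(w, H) = 3 + H + w - √(-5 + w)/2 (Z(w, H) = (w + H) + (9/2 + (½)*3² - 2*3 - 2*√(-5 + w) + (½)*3*√(-5 + w)) = (H + w) + (9/2 + (½)*9 - 6 - 2*√(-5 + w) + 3*√(-5 + w)/2) = (H + w) + (9/2 + 9/2 - 6 - 2*√(-5 + w) + 3*√(-5 + w)/2) = (H + w) + (3 - √(-5 + w)/2) = 3 + H + w - √(-5 + w)/2)
(Z(6, 1)*(-12))*14 = ((3 + 1 + 6 - √(-5 + 6)/2)*(-12))*14 = ((3 + 1 + 6 - √1/2)*(-12))*14 = ((3 + 1 + 6 - ½*1)*(-12))*14 = ((3 + 1 + 6 - ½)*(-12))*14 = ((19/2)*(-12))*14 = -114*14 = -1596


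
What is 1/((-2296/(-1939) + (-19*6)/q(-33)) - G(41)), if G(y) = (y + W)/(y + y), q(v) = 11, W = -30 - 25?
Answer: -124927/1125441 ≈ -0.11100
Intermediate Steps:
W = -55
G(y) = (-55 + y)/(2*y) (G(y) = (y - 55)/(y + y) = (-55 + y)/((2*y)) = (-55 + y)*(1/(2*y)) = (-55 + y)/(2*y))
1/((-2296/(-1939) + (-19*6)/q(-33)) - G(41)) = 1/((-2296/(-1939) - 19*6/11) - (-55 + 41)/(2*41)) = 1/((-2296*(-1/1939) - 114*1/11) - (-14)/(2*41)) = 1/((328/277 - 114/11) - 1*(-7/41)) = 1/(-27970/3047 + 7/41) = 1/(-1125441/124927) = -124927/1125441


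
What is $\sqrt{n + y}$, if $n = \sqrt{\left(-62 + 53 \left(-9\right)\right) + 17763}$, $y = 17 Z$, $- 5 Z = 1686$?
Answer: $\frac{\sqrt{-143310 + 50 \sqrt{4306}}}{5} \approx 74.841 i$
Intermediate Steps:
$Z = - \frac{1686}{5}$ ($Z = \left(- \frac{1}{5}\right) 1686 = - \frac{1686}{5} \approx -337.2$)
$y = - \frac{28662}{5}$ ($y = 17 \left(- \frac{1686}{5}\right) = - \frac{28662}{5} \approx -5732.4$)
$n = 2 \sqrt{4306}$ ($n = \sqrt{\left(-62 - 477\right) + 17763} = \sqrt{-539 + 17763} = \sqrt{17224} = 2 \sqrt{4306} \approx 131.24$)
$\sqrt{n + y} = \sqrt{2 \sqrt{4306} - \frac{28662}{5}} = \sqrt{- \frac{28662}{5} + 2 \sqrt{4306}}$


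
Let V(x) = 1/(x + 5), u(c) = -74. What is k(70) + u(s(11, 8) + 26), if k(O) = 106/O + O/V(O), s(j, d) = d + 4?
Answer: 181213/35 ≈ 5177.5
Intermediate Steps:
s(j, d) = 4 + d
V(x) = 1/(5 + x)
k(O) = 106/O + O*(5 + O) (k(O) = 106/O + O/(1/(5 + O)) = 106/O + O*(5 + O))
k(70) + u(s(11, 8) + 26) = (106 + 70**2*(5 + 70))/70 - 74 = (106 + 4900*75)/70 - 74 = (106 + 367500)/70 - 74 = (1/70)*367606 - 74 = 183803/35 - 74 = 181213/35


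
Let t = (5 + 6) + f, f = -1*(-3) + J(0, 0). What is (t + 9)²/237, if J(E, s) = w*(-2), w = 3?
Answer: 289/237 ≈ 1.2194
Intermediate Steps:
J(E, s) = -6 (J(E, s) = 3*(-2) = -6)
f = -3 (f = -1*(-3) - 6 = 3 - 6 = -3)
t = 8 (t = (5 + 6) - 3 = 11 - 3 = 8)
(t + 9)²/237 = (8 + 9)²/237 = 17²*(1/237) = 289*(1/237) = 289/237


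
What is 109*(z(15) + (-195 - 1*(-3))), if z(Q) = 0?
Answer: -20928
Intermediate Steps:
109*(z(15) + (-195 - 1*(-3))) = 109*(0 + (-195 - 1*(-3))) = 109*(0 + (-195 + 3)) = 109*(0 - 192) = 109*(-192) = -20928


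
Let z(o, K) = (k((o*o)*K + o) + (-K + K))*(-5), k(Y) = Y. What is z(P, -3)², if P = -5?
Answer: 160000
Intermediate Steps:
z(o, K) = -5*o - 5*K*o² (z(o, K) = (((o*o)*K + o) + (-K + K))*(-5) = ((o²*K + o) + 0)*(-5) = ((K*o² + o) + 0)*(-5) = ((o + K*o²) + 0)*(-5) = (o + K*o²)*(-5) = -5*o - 5*K*o²)
z(P, -3)² = (-5*(-5)*(1 - 3*(-5)))² = (-5*(-5)*(1 + 15))² = (-5*(-5)*16)² = 400² = 160000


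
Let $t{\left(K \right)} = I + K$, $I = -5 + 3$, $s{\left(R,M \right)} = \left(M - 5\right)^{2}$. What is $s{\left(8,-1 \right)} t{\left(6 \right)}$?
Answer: $144$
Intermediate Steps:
$s{\left(R,M \right)} = \left(-5 + M\right)^{2}$
$I = -2$
$t{\left(K \right)} = -2 + K$
$s{\left(8,-1 \right)} t{\left(6 \right)} = \left(-5 - 1\right)^{2} \left(-2 + 6\right) = \left(-6\right)^{2} \cdot 4 = 36 \cdot 4 = 144$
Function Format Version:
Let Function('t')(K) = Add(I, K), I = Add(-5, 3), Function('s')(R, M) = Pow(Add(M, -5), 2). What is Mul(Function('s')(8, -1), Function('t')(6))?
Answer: 144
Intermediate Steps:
Function('s')(R, M) = Pow(Add(-5, M), 2)
I = -2
Function('t')(K) = Add(-2, K)
Mul(Function('s')(8, -1), Function('t')(6)) = Mul(Pow(Add(-5, -1), 2), Add(-2, 6)) = Mul(Pow(-6, 2), 4) = Mul(36, 4) = 144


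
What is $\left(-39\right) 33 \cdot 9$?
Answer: $-11583$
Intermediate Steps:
$\left(-39\right) 33 \cdot 9 = \left(-1287\right) 9 = -11583$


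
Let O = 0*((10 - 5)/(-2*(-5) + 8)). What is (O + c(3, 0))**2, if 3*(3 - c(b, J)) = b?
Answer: 4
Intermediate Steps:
c(b, J) = 3 - b/3
O = 0 (O = 0*(5/(10 + 8)) = 0*(5/18) = 0)
(O + c(3, 0))**2 = (0 + (3 - 1/3*3))**2 = (0 + (3 - 1))**2 = (0 + 2)**2 = 2**2 = 4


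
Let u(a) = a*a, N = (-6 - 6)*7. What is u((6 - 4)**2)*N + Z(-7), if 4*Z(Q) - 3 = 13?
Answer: -1340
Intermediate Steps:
N = -84 (N = -12*7 = -84)
u(a) = a**2
Z(Q) = 4 (Z(Q) = 3/4 + (1/4)*13 = 3/4 + 13/4 = 4)
u((6 - 4)**2)*N + Z(-7) = ((6 - 4)**2)**2*(-84) + 4 = (2**2)**2*(-84) + 4 = 4**2*(-84) + 4 = 16*(-84) + 4 = -1344 + 4 = -1340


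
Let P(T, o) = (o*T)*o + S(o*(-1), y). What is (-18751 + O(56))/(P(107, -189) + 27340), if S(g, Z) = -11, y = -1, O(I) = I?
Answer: -18695/3849476 ≈ -0.0048565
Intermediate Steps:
P(T, o) = -11 + T*o**2 (P(T, o) = (o*T)*o - 11 = (T*o)*o - 11 = T*o**2 - 11 = -11 + T*o**2)
(-18751 + O(56))/(P(107, -189) + 27340) = (-18751 + 56)/((-11 + 107*(-189)**2) + 27340) = -18695/((-11 + 107*35721) + 27340) = -18695/((-11 + 3822147) + 27340) = -18695/(3822136 + 27340) = -18695/3849476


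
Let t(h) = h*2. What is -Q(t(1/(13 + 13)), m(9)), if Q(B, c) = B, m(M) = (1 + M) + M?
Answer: -1/13 ≈ -0.076923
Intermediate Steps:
t(h) = 2*h
m(M) = 1 + 2*M
-Q(t(1/(13 + 13)), m(9)) = -2/(13 + 13) = -2/26 = -1*1/13 = -1/13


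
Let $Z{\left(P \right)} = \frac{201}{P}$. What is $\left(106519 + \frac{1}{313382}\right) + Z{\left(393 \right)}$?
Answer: $\frac{4372949977523}{41053042} \approx 1.0652 \cdot 10^{5}$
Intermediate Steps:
$\left(106519 + \frac{1}{313382}\right) + Z{\left(393 \right)} = \left(106519 + \frac{1}{313382}\right) + \frac{201}{393} = \left(106519 + \frac{1}{313382}\right) + 201 \cdot \frac{1}{393} = \frac{33381137259}{313382} + \frac{67}{131} = \frac{4372949977523}{41053042}$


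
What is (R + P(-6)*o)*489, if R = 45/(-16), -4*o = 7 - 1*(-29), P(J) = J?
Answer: 400491/16 ≈ 25031.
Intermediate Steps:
o = -9 (o = -(7 - 1*(-29))/4 = -(7 + 29)/4 = -¼*36 = -9)
R = -45/16 (R = 45*(-1/16) = -45/16 ≈ -2.8125)
(R + P(-6)*o)*489 = (-45/16 - 6*(-9))*489 = (-45/16 + 54)*489 = (819/16)*489 = 400491/16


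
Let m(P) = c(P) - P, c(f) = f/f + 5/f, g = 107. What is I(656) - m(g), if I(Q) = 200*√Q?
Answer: 11337/107 + 800*√41 ≈ 5228.5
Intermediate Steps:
c(f) = 1 + 5/f
m(P) = -P + (5 + P)/P (m(P) = (5 + P)/P - P = -P + (5 + P)/P)
I(656) - m(g) = 200*√656 - (1 - 1*107 + 5/107) = 200*(4*√41) - (1 - 107 + 5*(1/107)) = 800*√41 - (1 - 107 + 5/107) = 800*√41 - 1*(-11337/107) = 800*√41 + 11337/107 = 11337/107 + 800*√41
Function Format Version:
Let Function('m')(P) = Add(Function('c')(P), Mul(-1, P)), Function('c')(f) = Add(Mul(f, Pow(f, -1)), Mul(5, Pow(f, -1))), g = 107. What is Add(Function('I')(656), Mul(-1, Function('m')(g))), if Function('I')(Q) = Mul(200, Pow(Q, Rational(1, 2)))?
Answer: Add(Rational(11337, 107), Mul(800, Pow(41, Rational(1, 2)))) ≈ 5228.5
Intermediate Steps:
Function('c')(f) = Add(1, Mul(5, Pow(f, -1)))
Function('m')(P) = Add(Mul(-1, P), Mul(Pow(P, -1), Add(5, P))) (Function('m')(P) = Add(Mul(Pow(P, -1), Add(5, P)), Mul(-1, P)) = Add(Mul(-1, P), Mul(Pow(P, -1), Add(5, P))))
Add(Function('I')(656), Mul(-1, Function('m')(g))) = Add(Mul(200, Pow(656, Rational(1, 2))), Mul(-1, Add(1, Mul(-1, 107), Mul(5, Pow(107, -1))))) = Add(Mul(200, Mul(4, Pow(41, Rational(1, 2)))), Mul(-1, Add(1, -107, Mul(5, Rational(1, 107))))) = Add(Mul(800, Pow(41, Rational(1, 2))), Mul(-1, Add(1, -107, Rational(5, 107)))) = Add(Mul(800, Pow(41, Rational(1, 2))), Mul(-1, Rational(-11337, 107))) = Add(Mul(800, Pow(41, Rational(1, 2))), Rational(11337, 107)) = Add(Rational(11337, 107), Mul(800, Pow(41, Rational(1, 2))))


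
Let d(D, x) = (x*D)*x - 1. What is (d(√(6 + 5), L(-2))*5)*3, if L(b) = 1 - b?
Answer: -15 + 135*√11 ≈ 432.74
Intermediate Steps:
d(D, x) = -1 + D*x² (d(D, x) = (D*x)*x - 1 = D*x² - 1 = -1 + D*x²)
(d(√(6 + 5), L(-2))*5)*3 = ((-1 + √(6 + 5)*(1 - 1*(-2))²)*5)*3 = ((-1 + √11*(1 + 2)²)*5)*3 = ((-1 + √11*3²)*5)*3 = ((-1 + √11*9)*5)*3 = ((-1 + 9*√11)*5)*3 = (-5 + 45*√11)*3 = -15 + 135*√11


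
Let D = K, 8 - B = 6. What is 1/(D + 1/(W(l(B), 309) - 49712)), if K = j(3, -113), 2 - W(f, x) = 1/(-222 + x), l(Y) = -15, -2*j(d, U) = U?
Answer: 8649542/488698949 ≈ 0.017699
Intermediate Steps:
B = 2 (B = 8 - 1*6 = 8 - 6 = 2)
j(d, U) = -U/2
W(f, x) = 2 - 1/(-222 + x)
K = 113/2 (K = -1/2*(-113) = 113/2 ≈ 56.500)
D = 113/2 ≈ 56.500
1/(D + 1/(W(l(B), 309) - 49712)) = 1/(113/2 + 1/((-445 + 2*309)/(-222 + 309) - 49712)) = 1/(113/2 + 1/((-445 + 618)/87 - 49712)) = 1/(113/2 + 1/((1/87)*173 - 49712)) = 1/(113/2 + 1/(173/87 - 49712)) = 1/(113/2 + 1/(-4324771/87)) = 1/(113/2 - 87/4324771) = 1/(488698949/8649542) = 8649542/488698949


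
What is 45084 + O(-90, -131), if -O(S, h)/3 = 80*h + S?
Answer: 76794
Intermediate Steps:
O(S, h) = -240*h - 3*S (O(S, h) = -3*(80*h + S) = -3*(S + 80*h) = -240*h - 3*S)
45084 + O(-90, -131) = 45084 + (-240*(-131) - 3*(-90)) = 45084 + (31440 + 270) = 45084 + 31710 = 76794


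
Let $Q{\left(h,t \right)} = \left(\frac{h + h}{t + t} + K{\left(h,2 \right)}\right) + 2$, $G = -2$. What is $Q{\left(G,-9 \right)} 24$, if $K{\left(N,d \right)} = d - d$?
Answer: $\frac{160}{3} \approx 53.333$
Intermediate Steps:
$K{\left(N,d \right)} = 0$
$Q{\left(h,t \right)} = 2 + \frac{h}{t}$ ($Q{\left(h,t \right)} = \left(\frac{h + h}{t + t} + 0\right) + 2 = \left(\frac{2 h}{2 t} + 0\right) + 2 = \left(2 h \frac{1}{2 t} + 0\right) + 2 = \left(\frac{h}{t} + 0\right) + 2 = \frac{h}{t} + 2 = 2 + \frac{h}{t}$)
$Q{\left(G,-9 \right)} 24 = \left(2 - \frac{2}{-9}\right) 24 = \left(2 - - \frac{2}{9}\right) 24 = \left(2 + \frac{2}{9}\right) 24 = \frac{20}{9} \cdot 24 = \frac{160}{3}$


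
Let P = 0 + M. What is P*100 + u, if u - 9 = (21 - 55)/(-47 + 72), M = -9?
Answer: -22309/25 ≈ -892.36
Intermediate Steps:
P = -9 (P = 0 - 9 = -9)
u = 191/25 (u = 9 + (21 - 55)/(-47 + 72) = 9 - 34/25 = 191/25 ≈ 7.6400)
P*100 + u = -9*100 + 191/25 = -900 + 191/25 = -22309/25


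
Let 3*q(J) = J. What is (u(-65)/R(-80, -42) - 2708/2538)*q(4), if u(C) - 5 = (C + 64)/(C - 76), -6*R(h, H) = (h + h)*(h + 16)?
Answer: -3475771/2436480 ≈ -1.4266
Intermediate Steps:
q(J) = J/3
R(h, H) = -h*(16 + h)/3 (R(h, H) = -(h + h)*(h + 16)/6 = -2*h*(16 + h)/6 = -h*(16 + h)/3)
u(C) = 5 + (64 + C)/(-76 + C) (u(C) = 5 + (C + 64)/(C - 76) = 5 + (64 + C)/(-76 + C))
(u(-65)/R(-80, -42) - 2708/2538)*q(4) = ((2*(-158 + 3*(-65))/(-76 - 65))/((-1/3*(-80)*(16 - 80))) - 2708/2538)*((1/3)*4) = ((2*(-158 - 195)/(-141))/((-1/3*(-80)*(-64))) - 2708*1/2538)*(4/3) = ((2*(-1/141)*(-353))/(-5120/3) - 1354/1269)*(4/3) = ((706/141)*(-3/5120) - 1354/1269)*(4/3) = (-353/120320 - 1354/1269)*(4/3) = -3475771/3248640*4/3 = -3475771/2436480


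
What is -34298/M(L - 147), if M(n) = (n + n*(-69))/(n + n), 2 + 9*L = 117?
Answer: 17149/17 ≈ 1008.8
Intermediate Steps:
L = 115/9 (L = -2/9 + (⅑)*117 = -2/9 + 13 = 115/9 ≈ 12.778)
M(n) = -34 (M(n) = (n - 69*n)/((2*n)) = (-68*n)*(1/(2*n)) = -34)
-34298/M(L - 147) = -34298/(-34) = -34298*(-1/34) = 17149/17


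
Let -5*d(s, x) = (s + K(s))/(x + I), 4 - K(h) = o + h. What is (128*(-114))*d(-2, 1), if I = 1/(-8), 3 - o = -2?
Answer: -116736/35 ≈ -3335.3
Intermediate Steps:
o = 5 (o = 3 - 1*(-2) = 3 + 2 = 5)
I = -⅛ ≈ -0.12500
K(h) = -1 - h (K(h) = 4 - (5 + h) = 4 + (-5 - h) = -1 - h)
d(s, x) = 1/(5*(-⅛ + x)) (d(s, x) = -(s + (-1 - s))/(5*(x - ⅛)) = -(-1)/(5*(-⅛ + x)) = 1/(5*(-⅛ + x)))
(128*(-114))*d(-2, 1) = (128*(-114))*(8/(5*(-1 + 8*1))) = -116736/(5*(-1 + 8)) = -116736/(5*7) = -14592*8/35 = -116736/35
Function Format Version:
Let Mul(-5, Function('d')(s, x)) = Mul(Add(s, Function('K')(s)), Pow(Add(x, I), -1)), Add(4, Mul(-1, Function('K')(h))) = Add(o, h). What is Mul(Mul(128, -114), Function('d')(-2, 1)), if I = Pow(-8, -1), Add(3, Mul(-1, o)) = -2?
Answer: Rational(-116736, 35) ≈ -3335.3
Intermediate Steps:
o = 5 (o = Add(3, Mul(-1, -2)) = Add(3, 2) = 5)
I = Rational(-1, 8) ≈ -0.12500
Function('K')(h) = Add(-1, Mul(-1, h)) (Function('K')(h) = Add(4, Mul(-1, Add(5, h))) = Add(4, Add(-5, Mul(-1, h))) = Add(-1, Mul(-1, h)))
Function('d')(s, x) = Mul(Rational(1, 5), Pow(Add(Rational(-1, 8), x), -1)) (Function('d')(s, x) = Mul(Rational(-1, 5), Mul(Add(s, Add(-1, Mul(-1, s))), Pow(Add(x, Rational(-1, 8)), -1))) = Mul(Rational(-1, 5), Mul(-1, Pow(Add(Rational(-1, 8), x), -1))) = Mul(Rational(1, 5), Pow(Add(Rational(-1, 8), x), -1)))
Mul(Mul(128, -114), Function('d')(-2, 1)) = Mul(Mul(128, -114), Mul(Rational(8, 5), Pow(Add(-1, Mul(8, 1)), -1))) = Mul(-14592, Mul(Rational(8, 5), Pow(Add(-1, 8), -1))) = Mul(-14592, Mul(Rational(8, 5), Pow(7, -1))) = Mul(-14592, Mul(Rational(8, 5), Rational(1, 7))) = Mul(-14592, Rational(8, 35)) = Rational(-116736, 35)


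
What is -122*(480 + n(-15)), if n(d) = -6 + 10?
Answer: -59048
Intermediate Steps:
n(d) = 4
-122*(480 + n(-15)) = -122*(480 + 4) = -122*484 = -59048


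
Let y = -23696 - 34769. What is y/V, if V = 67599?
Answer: -58465/67599 ≈ -0.86488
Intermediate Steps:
y = -58465
y/V = -58465/67599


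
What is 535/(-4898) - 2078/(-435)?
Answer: 9945319/2130630 ≈ 4.6678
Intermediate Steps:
535/(-4898) - 2078/(-435) = 535*(-1/4898) - 2078*(-1/435) = -535/4898 + 2078/435 = 9945319/2130630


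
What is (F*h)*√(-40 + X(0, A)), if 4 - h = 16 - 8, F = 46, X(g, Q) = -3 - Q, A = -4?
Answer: -184*I*√39 ≈ -1149.1*I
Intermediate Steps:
h = -4 (h = 4 - (16 - 8) = 4 - 1*8 = 4 - 8 = -4)
(F*h)*√(-40 + X(0, A)) = (46*(-4))*√(-40 + (-3 - 1*(-4))) = -184*√(-40 + (-3 + 4)) = -184*√(-40 + 1) = -184*I*√39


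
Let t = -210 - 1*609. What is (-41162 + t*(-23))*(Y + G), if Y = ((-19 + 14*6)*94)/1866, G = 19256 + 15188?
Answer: -717510028775/933 ≈ -7.6904e+8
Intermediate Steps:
G = 34444
t = -819 (t = -210 - 609 = -819)
Y = 3055/933 (Y = ((-19 + 84)*94)*(1/1866) = (65*94)*(1/1866) = 6110*(1/1866) = 3055/933 ≈ 3.2744)
(-41162 + t*(-23))*(Y + G) = (-41162 - 819*(-23))*(3055/933 + 34444) = (-41162 + 18837)*(32139307/933) = -22325*32139307/933 = -717510028775/933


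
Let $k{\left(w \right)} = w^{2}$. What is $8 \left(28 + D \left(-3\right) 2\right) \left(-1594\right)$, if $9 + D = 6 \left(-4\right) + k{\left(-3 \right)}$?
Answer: $-2193344$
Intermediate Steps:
$D = -24$ ($D = -9 + \left(6 \left(-4\right) + \left(-3\right)^{2}\right) = -9 + \left(-24 + 9\right) = -9 - 15 = -24$)
$8 \left(28 + D \left(-3\right) 2\right) \left(-1594\right) = 8 \left(28 + \left(-24\right) \left(-3\right) 2\right) \left(-1594\right) = 8 \left(28 + 72 \cdot 2\right) \left(-1594\right) = 8 \left(28 + 144\right) \left(-1594\right) = 8 \cdot 172 \left(-1594\right) = 1376 \left(-1594\right) = -2193344$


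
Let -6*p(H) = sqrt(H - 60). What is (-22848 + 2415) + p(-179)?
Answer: -20433 - I*sqrt(239)/6 ≈ -20433.0 - 2.5766*I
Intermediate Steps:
p(H) = -sqrt(-60 + H)/6 (p(H) = -sqrt(H - 60)/6 = -sqrt(-60 + H)/6)
(-22848 + 2415) + p(-179) = (-22848 + 2415) - sqrt(-60 - 179)/6 = -20433 - I*sqrt(239)/6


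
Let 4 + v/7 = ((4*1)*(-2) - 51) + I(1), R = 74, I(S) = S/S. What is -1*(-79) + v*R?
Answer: -32037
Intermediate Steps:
I(S) = 1
v = -434 (v = -28 + 7*(((4*1)*(-2) - 51) + 1) = -28 + 7*((4*(-2) - 51) + 1) = -28 + 7*((-8 - 51) + 1) = -28 + 7*(-59 + 1) = -28 + 7*(-58) = -28 - 406 = -434)
-1*(-79) + v*R = -1*(-79) - 434*74 = 79 - 32116 = -32037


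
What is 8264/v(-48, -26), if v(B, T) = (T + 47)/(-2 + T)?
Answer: -33056/3 ≈ -11019.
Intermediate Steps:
v(B, T) = (47 + T)/(-2 + T)
8264/v(-48, -26) = 8264/(((47 - 26)/(-2 - 26))) = 8264/((21/(-28))) = 8264/((-1/28*21)) = 8264/(-¾) = 8264*(-4/3) = -33056/3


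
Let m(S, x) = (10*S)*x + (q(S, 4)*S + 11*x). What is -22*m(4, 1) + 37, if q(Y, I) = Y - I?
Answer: -1085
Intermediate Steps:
m(S, x) = 11*x + S*(-4 + S) + 10*S*x (m(S, x) = (10*S)*x + ((S - 1*4)*S + 11*x) = 10*S*x + ((S - 4)*S + 11*x) = 10*S*x + ((-4 + S)*S + 11*x) = 10*S*x + (S*(-4 + S) + 11*x) = 10*S*x + (11*x + S*(-4 + S)) = 11*x + S*(-4 + S) + 10*S*x)
-22*m(4, 1) + 37 = -22*(11*1 + 4*(-4 + 4) + 10*4*1) + 37 = -22*(11 + 4*0 + 40) + 37 = -22*(11 + 0 + 40) + 37 = -22*51 + 37 = -1122 + 37 = -1085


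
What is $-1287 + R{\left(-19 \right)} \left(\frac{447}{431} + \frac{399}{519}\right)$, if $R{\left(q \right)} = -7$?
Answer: $- \frac{96905159}{74563} \approx -1299.6$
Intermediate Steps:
$-1287 + R{\left(-19 \right)} \left(\frac{447}{431} + \frac{399}{519}\right) = -1287 - 7 \left(\frac{447}{431} + \frac{399}{519}\right) = -1287 - 7 \left(447 \cdot \frac{1}{431} + 399 \cdot \frac{1}{519}\right) = -1287 - 7 \left(\frac{447}{431} + \frac{133}{173}\right) = -1287 - \frac{942578}{74563} = - \frac{96905159}{74563}$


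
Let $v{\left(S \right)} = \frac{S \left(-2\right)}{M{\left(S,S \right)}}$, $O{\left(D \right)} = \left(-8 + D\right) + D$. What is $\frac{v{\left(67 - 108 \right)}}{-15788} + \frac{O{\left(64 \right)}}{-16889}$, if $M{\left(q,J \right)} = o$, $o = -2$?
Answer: $- \frac{1202111}{266643532} \approx -0.0045083$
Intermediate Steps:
$M{\left(q,J \right)} = -2$
$O{\left(D \right)} = -8 + 2 D$
$v{\left(S \right)} = S$ ($v{\left(S \right)} = \frac{S \left(-2\right)}{-2} = - 2 S \left(- \frac{1}{2}\right) = S$)
$\frac{v{\left(67 - 108 \right)}}{-15788} + \frac{O{\left(64 \right)}}{-16889} = \frac{67 - 108}{-15788} + \frac{-8 + 2 \cdot 64}{-16889} = \left(67 - 108\right) \left(- \frac{1}{15788}\right) + \left(-8 + 128\right) \left(- \frac{1}{16889}\right) = \left(-41\right) \left(- \frac{1}{15788}\right) + 120 \left(- \frac{1}{16889}\right) = \frac{41}{15788} - \frac{120}{16889} = - \frac{1202111}{266643532}$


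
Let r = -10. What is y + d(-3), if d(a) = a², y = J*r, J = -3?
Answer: 39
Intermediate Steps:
y = 30 (y = -3*(-10) = 30)
y + d(-3) = 30 + (-3)² = 30 + 9 = 39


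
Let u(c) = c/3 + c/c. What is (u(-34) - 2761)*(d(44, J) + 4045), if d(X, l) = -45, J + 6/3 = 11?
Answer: -33256000/3 ≈ -1.1085e+7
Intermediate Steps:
J = 9 (J = -2 + 11 = 9)
u(c) = 1 + c/3 (u(c) = c*(⅓) + 1 = c/3 + 1 = 1 + c/3)
(u(-34) - 2761)*(d(44, J) + 4045) = ((1 + (⅓)*(-34)) - 2761)*(-45 + 4045) = ((1 - 34/3) - 2761)*4000 = (-31/3 - 2761)*4000 = -8314/3*4000 = -33256000/3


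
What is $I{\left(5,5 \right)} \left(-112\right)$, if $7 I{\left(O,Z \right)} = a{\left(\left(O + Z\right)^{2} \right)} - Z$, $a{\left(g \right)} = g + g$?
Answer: $-3120$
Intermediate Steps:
$a{\left(g \right)} = 2 g$
$I{\left(O,Z \right)} = - \frac{Z}{7} + \frac{2 \left(O + Z\right)^{2}}{7}$ ($I{\left(O,Z \right)} = \frac{2 \left(O + Z\right)^{2} - Z}{7} = \frac{- Z + 2 \left(O + Z\right)^{2}}{7} = - \frac{Z}{7} + \frac{2 \left(O + Z\right)^{2}}{7}$)
$I{\left(5,5 \right)} \left(-112\right) = \left(\left(- \frac{1}{7}\right) 5 + \frac{2 \left(5 + 5\right)^{2}}{7}\right) \left(-112\right) = \left(- \frac{5}{7} + \frac{2 \cdot 10^{2}}{7}\right) \left(-112\right) = \left(- \frac{5}{7} + \frac{2}{7} \cdot 100\right) \left(-112\right) = \left(- \frac{5}{7} + \frac{200}{7}\right) \left(-112\right) = \frac{195}{7} \left(-112\right) = -3120$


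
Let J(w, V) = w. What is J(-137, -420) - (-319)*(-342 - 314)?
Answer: -209401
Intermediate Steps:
J(-137, -420) - (-319)*(-342 - 314) = -137 - (-319)*(-342 - 314) = -137 - (-319)*(-656) = -137 - 1*209264 = -137 - 209264 = -209401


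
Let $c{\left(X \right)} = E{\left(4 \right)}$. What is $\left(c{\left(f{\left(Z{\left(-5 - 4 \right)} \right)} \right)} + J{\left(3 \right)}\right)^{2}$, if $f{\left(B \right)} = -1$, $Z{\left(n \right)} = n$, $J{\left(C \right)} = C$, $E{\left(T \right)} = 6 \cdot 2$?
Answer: $225$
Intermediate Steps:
$E{\left(T \right)} = 12$
$c{\left(X \right)} = 12$
$\left(c{\left(f{\left(Z{\left(-5 - 4 \right)} \right)} \right)} + J{\left(3 \right)}\right)^{2} = \left(12 + 3\right)^{2} = 15^{2} = 225$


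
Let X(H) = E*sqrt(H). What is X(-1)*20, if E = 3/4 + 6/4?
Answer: 45*I ≈ 45.0*I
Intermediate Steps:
E = 9/4 (E = 3*(1/4) + 6*(1/4) = 3/4 + 3/2 = 9/4 ≈ 2.2500)
X(H) = 9*sqrt(H)/4
X(-1)*20 = (9*sqrt(-1)/4)*20 = (9*I/4)*20 = 45*I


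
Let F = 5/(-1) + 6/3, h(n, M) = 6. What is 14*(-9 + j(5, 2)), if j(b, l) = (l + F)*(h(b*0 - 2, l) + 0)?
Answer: -210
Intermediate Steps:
F = -3 (F = 5*(-1) + 6*(⅓) = -5 + 2 = -3)
j(b, l) = -18 + 6*l (j(b, l) = (l - 3)*(6 + 0) = (-3 + l)*6 = -18 + 6*l)
14*(-9 + j(5, 2)) = 14*(-9 + (-18 + 6*2)) = 14*(-9 + (-18 + 12)) = 14*(-9 - 6) = 14*(-15) = -210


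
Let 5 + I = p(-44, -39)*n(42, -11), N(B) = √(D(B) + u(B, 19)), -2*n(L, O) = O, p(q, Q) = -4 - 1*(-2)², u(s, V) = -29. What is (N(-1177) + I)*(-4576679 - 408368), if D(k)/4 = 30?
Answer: 244267303 - 4985047*√91 ≈ 1.9671e+8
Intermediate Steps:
p(q, Q) = -8 (p(q, Q) = -4 - 1*4 = -4 - 4 = -8)
n(L, O) = -O/2
D(k) = 120 (D(k) = 4*30 = 120)
N(B) = √91 (N(B) = √(120 - 29) = √91)
I = -49 (I = -5 - (-4)*(-11) = -5 - 8*11/2 = -5 - 44 = -49)
(N(-1177) + I)*(-4576679 - 408368) = (√91 - 49)*(-4576679 - 408368) = (-49 + √91)*(-4985047) = 244267303 - 4985047*√91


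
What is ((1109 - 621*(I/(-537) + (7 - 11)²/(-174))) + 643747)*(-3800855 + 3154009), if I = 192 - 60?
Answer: -2165987321859336/5191 ≈ -4.1726e+11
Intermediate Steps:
I = 132
((1109 - 621*(I/(-537) + (7 - 11)²/(-174))) + 643747)*(-3800855 + 3154009) = ((1109 - 621*(132/(-537) + (7 - 11)²/(-174))) + 643747)*(-3800855 + 3154009) = ((1109 - 621*(132*(-1/537) + (-4)²*(-1/174))) + 643747)*(-646846) = ((1109 - 621*(-44/179 + 16*(-1/174))) + 643747)*(-646846) = ((1109 - 621*(-44/179 - 8/87)) + 643747)*(-646846) = ((1109 - 621*(-5260/15573)) + 643747)*(-646846) = ((1109 + 1088820/5191) + 643747)*(-646846) = (6845639/5191 + 643747)*(-646846) = (3348536316/5191)*(-646846) = -2165987321859336/5191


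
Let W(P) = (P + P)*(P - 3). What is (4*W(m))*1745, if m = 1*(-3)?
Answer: 251280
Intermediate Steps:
m = -3
W(P) = 2*P*(-3 + P) (W(P) = (2*P)*(-3 + P) = 2*P*(-3 + P))
(4*W(m))*1745 = (4*(2*(-3)*(-3 - 3)))*1745 = (4*(2*(-3)*(-6)))*1745 = (4*36)*1745 = 144*1745 = 251280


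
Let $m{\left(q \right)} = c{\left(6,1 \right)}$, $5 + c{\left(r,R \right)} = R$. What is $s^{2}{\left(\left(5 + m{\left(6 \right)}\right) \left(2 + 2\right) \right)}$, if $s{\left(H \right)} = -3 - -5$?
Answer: $4$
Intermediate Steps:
$c{\left(r,R \right)} = -5 + R$
$m{\left(q \right)} = -4$ ($m{\left(q \right)} = -5 + 1 = -4$)
$s{\left(H \right)} = 2$ ($s{\left(H \right)} = -3 + 5 = 2$)
$s^{2}{\left(\left(5 + m{\left(6 \right)}\right) \left(2 + 2\right) \right)} = 2^{2} = 4$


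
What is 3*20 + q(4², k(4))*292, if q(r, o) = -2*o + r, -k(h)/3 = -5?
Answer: -4028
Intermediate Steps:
k(h) = 15 (k(h) = -3*(-5) = 15)
q(r, o) = r - 2*o
3*20 + q(4², k(4))*292 = 3*20 + (4² - 2*15)*292 = 60 + (16 - 30)*292 = 60 - 14*292 = 60 - 4088 = -4028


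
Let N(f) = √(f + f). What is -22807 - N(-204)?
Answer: -22807 - 2*I*√102 ≈ -22807.0 - 20.199*I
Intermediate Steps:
N(f) = √2*√f (N(f) = √(2*f) = √2*√f)
-22807 - N(-204) = -22807 - √2*√(-204) = -22807 - √2*2*I*√51 = -22807 - 2*I*√102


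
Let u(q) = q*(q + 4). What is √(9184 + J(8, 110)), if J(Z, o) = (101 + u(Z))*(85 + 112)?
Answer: √47993 ≈ 219.07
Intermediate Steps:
u(q) = q*(4 + q)
J(Z, o) = 19897 + 197*Z*(4 + Z) (J(Z, o) = (101 + Z*(4 + Z))*(85 + 112) = (101 + Z*(4 + Z))*197 = 19897 + 197*Z*(4 + Z))
√(9184 + J(8, 110)) = √(9184 + (19897 + 197*8*(4 + 8))) = √(9184 + (19897 + 197*8*12)) = √(9184 + (19897 + 18912)) = √(9184 + 38809) = √47993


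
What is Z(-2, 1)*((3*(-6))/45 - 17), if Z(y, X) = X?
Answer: -87/5 ≈ -17.400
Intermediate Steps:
Z(-2, 1)*((3*(-6))/45 - 17) = 1*((3*(-6))/45 - 17) = 1*(-18*1/45 - 17) = 1*(-2/5 - 17) = 1*(-87/5) = -87/5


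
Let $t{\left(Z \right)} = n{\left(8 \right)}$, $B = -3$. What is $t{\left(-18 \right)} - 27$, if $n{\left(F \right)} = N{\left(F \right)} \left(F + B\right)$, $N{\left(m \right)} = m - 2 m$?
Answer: $-67$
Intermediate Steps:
$N{\left(m \right)} = - m$
$n{\left(F \right)} = - F \left(-3 + F\right)$ ($n{\left(F \right)} = - F \left(F - 3\right) = - F \left(-3 + F\right)$)
$t{\left(Z \right)} = -40$ ($t{\left(Z \right)} = 8 \left(3 - 8\right) = 8 \left(-5\right) = -40$)
$t{\left(-18 \right)} - 27 = -40 - 27 = -67$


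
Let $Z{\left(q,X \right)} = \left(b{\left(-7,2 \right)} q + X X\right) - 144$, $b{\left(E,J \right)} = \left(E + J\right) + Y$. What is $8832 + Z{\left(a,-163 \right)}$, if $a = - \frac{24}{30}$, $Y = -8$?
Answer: $\frac{176337}{5} \approx 35267.0$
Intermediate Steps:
$b{\left(E,J \right)} = -8 + E + J$ ($b{\left(E,J \right)} = \left(E + J\right) - 8 = -8 + E + J$)
$a = - \frac{4}{5}$ ($a = \left(-24\right) \frac{1}{30} = - \frac{4}{5} \approx -0.8$)
$Z{\left(q,X \right)} = -144 + X^{2} - 13 q$ ($Z{\left(q,X \right)} = \left(\left(-8 - 7 + 2\right) q + X X\right) - 144 = \left(- 13 q + X^{2}\right) - 144 = \left(X^{2} - 13 q\right) - 144 = -144 + X^{2} - 13 q$)
$8832 + Z{\left(a,-163 \right)} = 8832 - \left(\frac{668}{5} - 26569\right) = 8832 + \left(-144 + 26569 + \frac{52}{5}\right) = 8832 + \frac{132177}{5} = \frac{176337}{5}$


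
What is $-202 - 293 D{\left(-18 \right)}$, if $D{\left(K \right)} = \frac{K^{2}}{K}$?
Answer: $5072$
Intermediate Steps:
$D{\left(K \right)} = K$
$-202 - 293 D{\left(-18 \right)} = -202 - -5274 = -202 + 5274 = 5072$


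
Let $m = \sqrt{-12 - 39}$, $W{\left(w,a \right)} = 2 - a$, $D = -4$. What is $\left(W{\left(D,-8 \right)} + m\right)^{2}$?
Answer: $\left(10 + i \sqrt{51}\right)^{2} \approx 49.0 + 142.83 i$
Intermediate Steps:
$m = i \sqrt{51}$ ($m = \sqrt{-51} = i \sqrt{51} \approx 7.1414 i$)
$\left(W{\left(D,-8 \right)} + m\right)^{2} = \left(\left(2 - -8\right) + i \sqrt{51}\right)^{2} = \left(\left(2 + 8\right) + i \sqrt{51}\right)^{2} = \left(10 + i \sqrt{51}\right)^{2}$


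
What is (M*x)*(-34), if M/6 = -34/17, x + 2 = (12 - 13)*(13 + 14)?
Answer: -11832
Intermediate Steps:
x = -29 (x = -2 + (12 - 13)*(13 + 14) = -2 - 1*27 = -2 - 27 = -29)
M = -12 (M = 6*(-34/17) = 6*(-34*1/17) = 6*(-2) = -12)
(M*x)*(-34) = -12*(-29)*(-34) = 348*(-34) = -11832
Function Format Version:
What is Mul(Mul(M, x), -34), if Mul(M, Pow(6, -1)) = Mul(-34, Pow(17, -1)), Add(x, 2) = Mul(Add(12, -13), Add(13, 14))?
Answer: -11832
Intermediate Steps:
x = -29 (x = Add(-2, Mul(Add(12, -13), Add(13, 14))) = Add(-2, Mul(-1, 27)) = Add(-2, -27) = -29)
M = -12 (M = Mul(6, Mul(-34, Pow(17, -1))) = Mul(6, Mul(-34, Rational(1, 17))) = Mul(6, -2) = -12)
Mul(Mul(M, x), -34) = Mul(Mul(-12, -29), -34) = Mul(348, -34) = -11832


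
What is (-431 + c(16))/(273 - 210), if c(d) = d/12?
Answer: -1289/189 ≈ -6.8201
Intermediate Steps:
c(d) = d/12 (c(d) = d*(1/12) = d/12)
(-431 + c(16))/(273 - 210) = (-431 + (1/12)*16)/(273 - 210) = (-431 + 4/3)/63 = -1289/3*1/63 = -1289/189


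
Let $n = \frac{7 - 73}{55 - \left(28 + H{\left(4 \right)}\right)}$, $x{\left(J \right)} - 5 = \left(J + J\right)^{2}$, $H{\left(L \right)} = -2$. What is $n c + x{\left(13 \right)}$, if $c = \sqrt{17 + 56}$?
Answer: $681 - \frac{66 \sqrt{73}}{29} \approx 661.55$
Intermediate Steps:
$x{\left(J \right)} = 5 + 4 J^{2}$ ($x{\left(J \right)} = 5 + \left(J + J\right)^{2} = 5 + \left(2 J\right)^{2} = 5 + 4 J^{2}$)
$c = \sqrt{73} \approx 8.544$
$n = - \frac{66}{29}$ ($n = \frac{7 - 73}{55 - 26} = - \frac{66}{55 + \left(-28 + 2\right)} = - \frac{66}{55 - 26} = - \frac{66}{29} \approx -2.2759$)
$n c + x{\left(13 \right)} = - \frac{66 \sqrt{73}}{29} + \left(5 + 4 \cdot 13^{2}\right) = - \frac{66 \sqrt{73}}{29} + \left(5 + 4 \cdot 169\right) = - \frac{66 \sqrt{73}}{29} + \left(5 + 676\right) = - \frac{66 \sqrt{73}}{29} + 681 = 681 - \frac{66 \sqrt{73}}{29}$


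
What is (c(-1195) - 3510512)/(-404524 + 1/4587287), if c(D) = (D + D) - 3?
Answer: 16114703438735/1855667686387 ≈ 8.6841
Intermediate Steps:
c(D) = -3 + 2*D (c(D) = 2*D - 3 = -3 + 2*D)
(c(-1195) - 3510512)/(-404524 + 1/4587287) = ((-3 + 2*(-1195)) - 3510512)/(-404524 + 1/4587287) = ((-3 - 2390) - 3510512)/(-404524 + 1/4587287) = (-2393 - 3510512)/(-1855667686387/4587287) = -3512905*(-4587287/1855667686387) = 16114703438735/1855667686387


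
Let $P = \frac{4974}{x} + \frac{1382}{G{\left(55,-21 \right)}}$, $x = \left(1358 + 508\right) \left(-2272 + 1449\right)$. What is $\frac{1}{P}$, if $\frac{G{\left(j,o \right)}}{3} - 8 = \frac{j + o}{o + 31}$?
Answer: $\frac{43767963}{1768493471} \approx 0.024749$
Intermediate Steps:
$G{\left(j,o \right)} = 24 + \frac{3 \left(j + o\right)}{31 + o}$ ($G{\left(j,o \right)} = 24 + 3 \frac{j + o}{o + 31} = 24 + 3 \frac{j + o}{31 + o} = 24 + \frac{3 \left(j + o\right)}{31 + o}$)
$x = -1535718$ ($x = 1866 \left(-823\right) = -1535718$)
$P = \frac{1768493471}{43767963}$ ($P = \frac{4974}{-1535718} + \frac{1382}{3 \frac{1}{31 - 21} \left(248 + 55 + 9 \left(-21\right)\right)} = 4974 \left(- \frac{1}{1535718}\right) + \frac{1382}{3 \cdot \frac{1}{10} \left(248 + 55 - 189\right)} = - \frac{829}{255953} + \frac{1382}{3 \cdot \frac{1}{10} \cdot 114} = - \frac{829}{255953} + \frac{1382}{\frac{171}{5}} = - \frac{829}{255953} + 1382 \cdot \frac{5}{171} = - \frac{829}{255953} + \frac{6910}{171} = \frac{1768493471}{43767963} \approx 40.406$)
$\frac{1}{P} = \frac{1}{\frac{1768493471}{43767963}} = \frac{43767963}{1768493471}$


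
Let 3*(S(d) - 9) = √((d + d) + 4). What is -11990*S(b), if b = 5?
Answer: -107910 - 11990*√14/3 ≈ -1.2286e+5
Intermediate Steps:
S(d) = 9 + √(4 + 2*d)/3 (S(d) = 9 + √((d + d) + 4)/3 = 9 + √(2*d + 4)/3 = 9 + √(4 + 2*d)/3)
-11990*S(b) = -11990*(9 + √(4 + 2*5)/3) = -11990*(9 + √(4 + 10)/3) = -11990*(9 + √14/3) = -107910 - 11990*√14/3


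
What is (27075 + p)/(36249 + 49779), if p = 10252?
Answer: 37327/86028 ≈ 0.43389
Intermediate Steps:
(27075 + p)/(36249 + 49779) = (27075 + 10252)/(36249 + 49779) = 37327/86028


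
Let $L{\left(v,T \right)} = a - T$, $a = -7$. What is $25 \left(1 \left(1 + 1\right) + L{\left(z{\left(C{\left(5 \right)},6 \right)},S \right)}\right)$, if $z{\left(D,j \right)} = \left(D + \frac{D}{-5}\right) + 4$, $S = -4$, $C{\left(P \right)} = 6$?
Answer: $-25$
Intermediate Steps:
$z{\left(D,j \right)} = 4 + \frac{4 D}{5}$ ($z{\left(D,j \right)} = \left(D + D \left(- \frac{1}{5}\right)\right) + 4 = \left(D - \frac{D}{5}\right) + 4 = \frac{4 D}{5} + 4 = 4 + \frac{4 D}{5}$)
$L{\left(v,T \right)} = -7 - T$
$25 \left(1 \left(1 + 1\right) + L{\left(z{\left(C{\left(5 \right)},6 \right)},S \right)}\right) = 25 \left(1 \left(1 + 1\right) - 3\right) = 25 \left(1 \cdot 2 + \left(-7 + 4\right)\right) = 25 \left(2 - 3\right) = 25 \left(-1\right) = -25$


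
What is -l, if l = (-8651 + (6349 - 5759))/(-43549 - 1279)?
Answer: -8061/44828 ≈ -0.17982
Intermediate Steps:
l = 8061/44828 (l = (-8651 + 590)/(-44828) = -8061*(-1/44828) = 8061/44828 ≈ 0.17982)
-l = -1*8061/44828 = -8061/44828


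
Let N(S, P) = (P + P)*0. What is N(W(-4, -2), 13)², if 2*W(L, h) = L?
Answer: 0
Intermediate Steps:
W(L, h) = L/2
N(S, P) = 0 (N(S, P) = (2*P)*0 = 0)
N(W(-4, -2), 13)² = 0² = 0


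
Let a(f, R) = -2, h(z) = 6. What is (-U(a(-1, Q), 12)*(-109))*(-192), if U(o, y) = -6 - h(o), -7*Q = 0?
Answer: 251136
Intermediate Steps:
Q = 0 (Q = -1/7*0 = 0)
U(o, y) = -12 (U(o, y) = -6 - 1*6 = -6 - 6 = -12)
(-U(a(-1, Q), 12)*(-109))*(-192) = (-1*(-12)*(-109))*(-192) = (12*(-109))*(-192) = -1308*(-192) = 251136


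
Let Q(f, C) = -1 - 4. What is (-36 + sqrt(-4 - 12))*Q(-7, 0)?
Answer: 180 - 20*I ≈ 180.0 - 20.0*I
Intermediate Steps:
Q(f, C) = -5
(-36 + sqrt(-4 - 12))*Q(-7, 0) = (-36 + sqrt(-4 - 12))*(-5) = (-36 + sqrt(-16))*(-5) = (-36 + 4*I)*(-5) = 180 - 20*I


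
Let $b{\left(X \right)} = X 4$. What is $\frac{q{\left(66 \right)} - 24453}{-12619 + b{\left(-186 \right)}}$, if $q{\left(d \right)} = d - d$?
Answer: $\frac{24453}{13363} \approx 1.8299$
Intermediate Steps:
$q{\left(d \right)} = 0$
$b{\left(X \right)} = 4 X$
$\frac{q{\left(66 \right)} - 24453}{-12619 + b{\left(-186 \right)}} = \frac{0 - 24453}{-12619 + 4 \left(-186\right)} = - \frac{24453}{-12619 - 744} = - \frac{24453}{-13363} = \left(-24453\right) \left(- \frac{1}{13363}\right) = \frac{24453}{13363}$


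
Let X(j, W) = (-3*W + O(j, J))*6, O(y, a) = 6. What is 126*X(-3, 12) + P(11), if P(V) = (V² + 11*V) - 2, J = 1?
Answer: -22440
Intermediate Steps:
X(j, W) = 36 - 18*W (X(j, W) = (-3*W + 6)*6 = (6 - 3*W)*6 = 36 - 18*W)
P(V) = -2 + V² + 11*V
126*X(-3, 12) + P(11) = 126*(36 - 18*12) + (-2 + 11² + 11*11) = 126*(36 - 216) + (-2 + 121 + 121) = 126*(-180) + 240 = -22680 + 240 = -22440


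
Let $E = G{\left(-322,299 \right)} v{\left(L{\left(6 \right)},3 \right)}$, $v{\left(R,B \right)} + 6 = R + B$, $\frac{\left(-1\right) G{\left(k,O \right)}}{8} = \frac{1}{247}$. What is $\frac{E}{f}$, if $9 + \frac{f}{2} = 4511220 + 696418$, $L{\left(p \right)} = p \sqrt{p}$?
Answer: $\frac{12}{1286284363} - \frac{24 \sqrt{6}}{1286284363} \approx -3.6374 \cdot 10^{-8}$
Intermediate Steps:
$L{\left(p \right)} = p^{\frac{3}{2}}$
$G{\left(k,O \right)} = - \frac{8}{247}$
$v{\left(R,B \right)} = -6 + B + R$ ($v{\left(R,B \right)} = -6 + \left(R + B\right) = -6 + \left(B + R\right) = -6 + B + R$)
$f = 10415258$ ($f = -18 + 2 \left(4511220 + 696418\right) = -18 + 2 \cdot 5207638 = -18 + 10415276 = 10415258$)
$E = \frac{24}{247} - \frac{48 \sqrt{6}}{247}$ ($E = - \frac{8 \left(-6 + 3 + 6^{\frac{3}{2}}\right)}{247} = - \frac{8 \left(-6 + 3 + 6 \sqrt{6}\right)}{247} = - \frac{8 \left(-3 + 6 \sqrt{6}\right)}{247} = \frac{24}{247} - \frac{48 \sqrt{6}}{247} \approx -0.37885$)
$\frac{E}{f} = \frac{\frac{24}{247} - \frac{48 \sqrt{6}}{247}}{10415258} = \left(\frac{24}{247} - \frac{48 \sqrt{6}}{247}\right) \frac{1}{10415258} = \frac{12}{1286284363} - \frac{24 \sqrt{6}}{1286284363}$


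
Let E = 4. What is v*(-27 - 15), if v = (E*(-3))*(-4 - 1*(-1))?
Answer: -1512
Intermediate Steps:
v = 36 (v = (4*(-3))*(-4 - 1*(-1)) = -12*(-4 + 1) = -12*(-3) = 36)
v*(-27 - 15) = 36*(-27 - 15) = 36*(-42) = -1512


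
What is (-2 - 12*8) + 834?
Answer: 736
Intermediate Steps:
(-2 - 12*8) + 834 = (-2 - 96) + 834 = -98 + 834 = 736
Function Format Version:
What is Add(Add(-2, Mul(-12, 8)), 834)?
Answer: 736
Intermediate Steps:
Add(Add(-2, Mul(-12, 8)), 834) = Add(Add(-2, -96), 834) = Add(-98, 834) = 736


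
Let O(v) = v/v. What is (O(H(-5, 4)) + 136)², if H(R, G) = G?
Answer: 18769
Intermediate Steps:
O(v) = 1
(O(H(-5, 4)) + 136)² = (1 + 136)² = 137² = 18769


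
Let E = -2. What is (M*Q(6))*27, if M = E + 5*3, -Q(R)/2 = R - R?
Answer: 0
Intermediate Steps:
Q(R) = 0 (Q(R) = -2*(R - R) = -2*0 = 0)
M = 13 (M = -2 + 5*3 = -2 + 15 = 13)
(M*Q(6))*27 = (13*0)*27 = 0*27 = 0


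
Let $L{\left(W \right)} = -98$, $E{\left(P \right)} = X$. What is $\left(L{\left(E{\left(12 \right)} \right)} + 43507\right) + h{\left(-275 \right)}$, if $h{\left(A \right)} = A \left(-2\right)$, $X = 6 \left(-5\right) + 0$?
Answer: $43959$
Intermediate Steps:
$X = -30$ ($X = -30 + 0 = -30$)
$h{\left(A \right)} = - 2 A$
$E{\left(P \right)} = -30$
$\left(L{\left(E{\left(12 \right)} \right)} + 43507\right) + h{\left(-275 \right)} = \left(-98 + 43507\right) - -550 = 43409 + 550 = 43959$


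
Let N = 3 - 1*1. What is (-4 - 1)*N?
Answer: -10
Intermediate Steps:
N = 2 (N = 3 - 1 = 2)
(-4 - 1)*N = (-4 - 1)*2 = -5*2 = -10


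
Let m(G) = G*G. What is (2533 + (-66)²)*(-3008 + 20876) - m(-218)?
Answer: 123045128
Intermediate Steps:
m(G) = G²
(2533 + (-66)²)*(-3008 + 20876) - m(-218) = (2533 + (-66)²)*(-3008 + 20876) - 1*(-218)² = (2533 + 4356)*17868 - 1*47524 = 6889*17868 - 47524 = 123092652 - 47524 = 123045128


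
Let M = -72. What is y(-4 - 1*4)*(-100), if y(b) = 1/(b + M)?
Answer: 5/4 ≈ 1.2500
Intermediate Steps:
y(b) = 1/(-72 + b) (y(b) = 1/(b - 72) = 1/(-72 + b))
y(-4 - 1*4)*(-100) = -100/(-72 + (-4 - 1*4)) = -100/(-72 + (-4 - 4)) = -100/(-72 - 8) = -100/(-80) = -1/80*(-100) = 5/4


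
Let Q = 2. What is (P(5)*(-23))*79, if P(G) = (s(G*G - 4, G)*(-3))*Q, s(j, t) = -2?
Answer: -21804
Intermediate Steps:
P(G) = 12 (P(G) = -2*(-3)*2 = 6*2 = 12)
(P(5)*(-23))*79 = (12*(-23))*79 = -276*79 = -21804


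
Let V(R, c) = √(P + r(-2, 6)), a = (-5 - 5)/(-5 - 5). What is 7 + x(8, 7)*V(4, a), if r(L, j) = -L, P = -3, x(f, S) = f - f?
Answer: 7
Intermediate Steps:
x(f, S) = 0
a = 1 (a = -10/(-10) = -10*(-⅒) = 1)
V(R, c) = I (V(R, c) = √(-3 - 1*(-2)) = √(-3 + 2) = √(-1) = I)
7 + x(8, 7)*V(4, a) = 7 + 0*I = 7 + 0 = 7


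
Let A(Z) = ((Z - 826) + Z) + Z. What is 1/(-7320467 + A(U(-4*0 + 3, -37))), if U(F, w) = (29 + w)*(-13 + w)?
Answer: -1/7320093 ≈ -1.3661e-7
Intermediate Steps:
U(F, w) = (-13 + w)*(29 + w)
A(Z) = -826 + 3*Z (A(Z) = ((-826 + Z) + Z) + Z = (-826 + 2*Z) + Z = -826 + 3*Z)
1/(-7320467 + A(U(-4*0 + 3, -37))) = 1/(-7320467 + (-826 + 3*(-377 + (-37)² + 16*(-37)))) = 1/(-7320467 + (-826 + 3*(-377 + 1369 - 592))) = 1/(-7320467 + (-826 + 3*400)) = 1/(-7320467 + (-826 + 1200)) = 1/(-7320467 + 374) = 1/(-7320093) = -1/7320093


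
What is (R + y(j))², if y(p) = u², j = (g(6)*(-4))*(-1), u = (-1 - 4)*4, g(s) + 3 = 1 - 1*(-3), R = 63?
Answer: 214369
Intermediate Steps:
g(s) = 1 (g(s) = -3 + (1 - 1*(-3)) = -3 + (1 + 3) = -3 + 4 = 1)
u = -20 (u = -5*4 = -20)
j = 4 (j = (1*(-4))*(-1) = -4*(-1) = 4)
y(p) = 400 (y(p) = (-20)² = 400)
(R + y(j))² = (63 + 400)² = 463² = 214369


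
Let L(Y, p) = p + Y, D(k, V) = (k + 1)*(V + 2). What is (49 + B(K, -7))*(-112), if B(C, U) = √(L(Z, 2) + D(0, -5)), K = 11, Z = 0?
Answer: -5488 - 112*I ≈ -5488.0 - 112.0*I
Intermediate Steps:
D(k, V) = (1 + k)*(2 + V)
L(Y, p) = Y + p
B(C, U) = I (B(C, U) = √((0 + 2) + (2 - 5 + 2*0 - 5*0)) = √(2 + (2 - 5 + 0 + 0)) = √(2 - 3) = √(-1) = I)
(49 + B(K, -7))*(-112) = (49 + I)*(-112) = -5488 - 112*I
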